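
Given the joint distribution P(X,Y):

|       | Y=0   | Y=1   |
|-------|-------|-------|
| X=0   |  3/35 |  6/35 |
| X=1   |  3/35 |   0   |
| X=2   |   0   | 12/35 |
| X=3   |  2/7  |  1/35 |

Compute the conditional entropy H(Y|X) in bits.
0.3743 bits

H(Y|X) = H(X,Y) - H(X)

H(X,Y) = -Σ_{x,y} P(x,y) log₂ P(x,y). Per-cell terms -P(x,y)·log₂P(x,y):
  X=0: 0.30380, 0.43617
  X=1: 0.30380, 0.00000
  X=2: 0.00000, 0.52948
  X=3: 0.51639, 0.14655
  (cells with P = 0 contribute 0)
Sum of the 8 terms: H(X,Y) = 2.2362 bits

Marginal of X (row sums):
  P(X=0) = 3/35 + 6/35 = 9/35
  P(X=1) = 3/35 + 0 = 3/35
  P(X=2) = 0 + 12/35 = 12/35
  P(X=3) = 2/7 + 1/35 = 11/35
H(X) = -[(9/35)·log₂(9/35) + (3/35)·log₂(3/35) + (12/35)·log₂(12/35) + (11/35)·log₂(11/35)]
  = 0.50383 + 0.30380 + 0.52948 + 0.52481 = 1.8619 bits

H(Y|X) = H(X,Y) - H(X) = 2.2362 - 1.8619 = 0.3743 bits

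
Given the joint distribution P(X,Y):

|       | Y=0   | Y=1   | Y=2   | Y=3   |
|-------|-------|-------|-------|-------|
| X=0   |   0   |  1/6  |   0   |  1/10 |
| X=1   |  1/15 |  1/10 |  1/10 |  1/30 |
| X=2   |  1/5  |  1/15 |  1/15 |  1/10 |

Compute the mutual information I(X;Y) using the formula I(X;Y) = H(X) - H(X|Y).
0.3410 bits

I(X;Y) = H(X) - H(X|Y)

Marginal of X (row sums):
  P(X=0) = 0 + 1/6 + 0 + 1/10 = 4/15
  P(X=1) = 1/15 + 1/10 + 1/10 + 1/30 = 3/10
  P(X=2) = 1/5 + 1/15 + 1/15 + 1/10 = 13/30
H(X) = -[(4/15)·log₂(4/15) + (3/10)·log₂(3/10) + (13/30)·log₂(13/30)]
  = 0.5085 + 0.5211 + 0.5228 = 1.5524 bits

Marginal of Y (column sums):
  P(Y=0) = 0 + 1/15 + 1/5 = 4/15
  P(Y=1) = 1/6 + 1/10 + 1/15 = 1/3
  P(Y=2) = 0 + 1/10 + 1/15 = 1/6
  P(Y=3) = 1/10 + 1/30 + 1/10 = 7/30
H(X|Y) = Σ_y P(y)·H(X|Y=y):
  Y=0: P(Y=0) = 4/15, P(X|Y=0) = (0, 1/4, 3/4) → H(X|Y=0) = 0.8113
  Y=1: P(Y=1) = 1/3, P(X|Y=1) = (1/2, 3/10, 1/5) → H(X|Y=1) = 1.4855
  Y=2: P(Y=2) = 1/6, P(X|Y=2) = (0, 3/5, 2/5) → H(X|Y=2) = 0.9710
  Y=3: P(Y=3) = 7/30, P(X|Y=3) = (3/7, 1/7, 3/7) → H(X|Y=3) = 1.4488
H(X|Y) = (4/15)·0.8113 + (1/3)·1.4855 + (1/6)·0.9710 + (7/30)·1.4488 = 1.2114 bits

I(X;Y) = H(X) - H(X|Y) = 1.5524 - 1.2114 = 0.3410 bits

Cross-check via I(X;Y) = H(X) + H(Y) - H(X,Y): computing H(Y) from the column sums and H(X,Y) from the 12 cells in the same way gives H(Y) = 1.9575 bits and H(X,Y) = 3.1689 bits, so
I(X;Y) = 1.5524 + 1.9575 - 3.1689 = 0.3410 bits ✓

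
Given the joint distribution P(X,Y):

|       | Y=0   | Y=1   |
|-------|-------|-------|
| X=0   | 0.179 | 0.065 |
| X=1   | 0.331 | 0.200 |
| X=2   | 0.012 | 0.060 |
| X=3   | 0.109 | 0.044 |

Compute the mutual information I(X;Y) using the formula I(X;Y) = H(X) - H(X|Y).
0.0592 bits

I(X;Y) = H(X) - H(X|Y)

Marginal of X (row sums):
  P(X=0) = 0.179 + 0.065 = 0.244
  P(X=1) = 0.331 + 0.200 = 0.531
  P(X=2) = 0.012 + 0.060 = 0.072
  P(X=3) = 0.109 + 0.044 = 0.153
H(X) = -[0.244·log₂(0.244) + 0.531·log₂(0.531) + 0.072·log₂(0.072) + 0.153·log₂(0.153)]
  = 0.4966 + 0.4849 + 0.2733 + 0.4144 = 1.6692 bits

Marginal of Y (column sums):
  P(Y=0) = 0.179 + 0.331 + 0.012 + 0.109 = 0.631
  P(Y=1) = 0.065 + 0.200 + 0.060 + 0.044 = 0.369
H(X|Y) = Σ_y P(y)·H(X|Y=y):
  Y=0: P(Y=0) = 0.631, P(X|Y=0) = (179/631, 331/631, 12/631, 109/631) → H(X|Y=0) = 1.5502
  Y=1: P(Y=1) = 0.369, P(X|Y=1) = (65/369, 200/369, 20/123, 44/369) → H(X|Y=1) = 1.7122
H(X|Y) = 0.631·1.5502 + 0.369·1.7122 = 1.6100 bits

I(X;Y) = H(X) - H(X|Y) = 1.6692 - 1.6100 = 0.0592 bits

Cross-check via I(X;Y) = H(X) + H(Y) - H(X,Y): computing H(Y) from the column sums and H(X,Y) from the 8 cells in the same way gives H(Y) = 0.9499 bits and H(X,Y) = 2.5599 bits, so
I(X;Y) = 1.6692 + 0.9499 - 2.5599 = 0.0592 bits ✓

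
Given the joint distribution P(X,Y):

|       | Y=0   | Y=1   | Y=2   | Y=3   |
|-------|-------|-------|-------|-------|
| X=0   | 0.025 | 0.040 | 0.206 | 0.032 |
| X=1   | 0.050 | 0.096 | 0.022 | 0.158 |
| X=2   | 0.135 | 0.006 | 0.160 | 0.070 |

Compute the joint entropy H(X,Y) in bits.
3.1555 bits

H(X,Y) = -Σ_{x,y} P(x,y) log₂ P(x,y). Per-cell terms -P(x,y)·log₂P(x,y):
  X=0: 0.1330, 0.1858, 0.4695, 0.1589
  X=1: 0.2161, 0.3246, 0.1211, 0.4206
  X=2: 0.3900, 0.0443, 0.4230, 0.2686
Sum of the 12 terms: H(X,Y) = 3.1555 bits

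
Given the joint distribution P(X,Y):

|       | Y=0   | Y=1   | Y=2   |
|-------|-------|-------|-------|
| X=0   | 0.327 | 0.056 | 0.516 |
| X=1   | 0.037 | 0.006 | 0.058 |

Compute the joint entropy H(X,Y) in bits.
1.7113 bits

H(X,Y) = -Σ_{x,y} P(x,y) log₂ P(x,y). Per-cell terms -P(x,y)·log₂P(x,y):
  X=0: 0.52733, 0.23287, 0.49255
  X=1: 0.17598, 0.04428, 0.23825
Sum of the 6 terms: H(X,Y) = 1.7113 bits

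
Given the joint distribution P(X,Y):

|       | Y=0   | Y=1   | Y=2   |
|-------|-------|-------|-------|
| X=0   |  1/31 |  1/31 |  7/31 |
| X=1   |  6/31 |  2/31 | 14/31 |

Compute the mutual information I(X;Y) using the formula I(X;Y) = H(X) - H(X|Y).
0.0246 bits

I(X;Y) = H(X) - H(X|Y)

Marginal of X (row sums):
  P(X=0) = 1/31 + 1/31 + 7/31 = 9/31
  P(X=1) = 6/31 + 2/31 + 14/31 = 22/31
H(X) = -[(9/31)·log₂(9/31) + (22/31)·log₂(22/31)]
  = 0.51801 + 0.35112 = 0.8691 bits

Marginal of Y (column sums):
  P(Y=0) = 1/31 + 6/31 = 7/31
  P(Y=1) = 1/31 + 2/31 = 3/31
  P(Y=2) = 7/31 + 14/31 = 21/31
H(X|Y) = Σ_y P(y)·H(X|Y=y):
  Y=0: P(Y=0) = 7/31, P(X|Y=0) = (1/7, 6/7) → H(X|Y=0) = 0.59167
  Y=1: P(Y=1) = 3/31, P(X|Y=1) = (1/3, 2/3) → H(X|Y=1) = 0.91830
  Y=2: P(Y=2) = 21/31, P(X|Y=2) = (1/3, 2/3) → H(X|Y=2) = 0.91830
H(X|Y) = (7/31)·0.59167 + (3/31)·0.91830 + (21/31)·0.91830 = 0.8445 bits

I(X;Y) = H(X) - H(X|Y) = 0.8691 - 0.8445 = 0.0246 bits

Cross-check via I(X;Y) = H(X) + H(Y) - H(X,Y): computing H(Y) from the column sums and H(X,Y) from the 6 cells in the same way gives H(Y) = 1.1915 bits and H(X,Y) = 2.0360 bits, so
I(X;Y) = 0.8691 + 1.1915 - 2.0360 = 0.0246 bits ✓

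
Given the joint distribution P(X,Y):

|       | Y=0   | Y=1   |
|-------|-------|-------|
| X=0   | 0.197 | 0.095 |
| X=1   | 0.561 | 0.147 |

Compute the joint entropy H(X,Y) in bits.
1.6588 bits

H(X,Y) = -Σ_{x,y} P(x,y) log₂ P(x,y). Per-cell terms -P(x,y)·log₂P(x,y):
  X=0: 0.46172, 0.32261
  X=1: 0.46783, 0.40662
Sum of the 4 terms: H(X,Y) = 1.6588 bits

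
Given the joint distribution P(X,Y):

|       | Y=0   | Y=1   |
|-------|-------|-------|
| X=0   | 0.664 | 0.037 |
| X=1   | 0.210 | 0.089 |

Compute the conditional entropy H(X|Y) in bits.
0.8053 bits

H(X|Y) = H(X,Y) - H(Y)

H(X,Y) = -Σ_{x,y} P(x,y) log₂ P(x,y). Per-cell terms -P(x,y)·log₂P(x,y):
  X=0: 0.3923, 0.1760
  X=1: 0.4728, 0.3106
Sum of the 4 terms: H(X,Y) = 1.3517 bits

Marginal of Y (column sums):
  P(Y=0) = 0.664 + 0.210 = 0.874
  P(Y=1) = 0.037 + 0.089 = 0.126
H(Y) = -[0.874·log₂(0.874) + 0.126·log₂(0.126)]
  = 0.1698 + 0.3766 = 0.5464 bits

H(X|Y) = H(X,Y) - H(Y) = 1.3517 - 0.5464 = 0.8053 bits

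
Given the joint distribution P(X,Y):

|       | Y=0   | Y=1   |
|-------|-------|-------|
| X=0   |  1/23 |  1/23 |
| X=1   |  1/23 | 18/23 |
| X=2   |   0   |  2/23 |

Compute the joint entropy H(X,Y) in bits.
1.1732 bits

H(X,Y) = -Σ_{x,y} P(x,y) log₂ P(x,y). Per-cell terms -P(x,y)·log₂P(x,y):
  X=0: 0.19668, 0.19668
  X=1: 0.19668, 0.27676
  X=2: 0.00000, 0.30640
  (cells with P = 0 contribute 0)
Sum of the 6 terms: H(X,Y) = 1.1732 bits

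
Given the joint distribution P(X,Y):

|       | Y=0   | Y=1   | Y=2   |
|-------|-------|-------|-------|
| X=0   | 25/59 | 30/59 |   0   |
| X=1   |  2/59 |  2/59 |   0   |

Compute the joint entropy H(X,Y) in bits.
1.3521 bits

H(X,Y) = -Σ_{x,y} P(x,y) log₂ P(x,y). Per-cell terms -P(x,y)·log₂P(x,y):
  X=0: 0.52491, 0.49615, 0.00000
  X=1: 0.16551, 0.16551, 0.00000
  (cells with P = 0 contribute 0)
Sum of the 6 terms: H(X,Y) = 1.3521 bits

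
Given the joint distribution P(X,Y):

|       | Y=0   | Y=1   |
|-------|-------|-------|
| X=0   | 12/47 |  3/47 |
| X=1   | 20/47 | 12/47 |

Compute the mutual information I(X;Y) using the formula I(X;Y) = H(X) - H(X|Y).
0.0232 bits

I(X;Y) = H(X) - H(X|Y)

Marginal of X (row sums):
  P(X=0) = 12/47 + 3/47 = 15/47
  P(X=1) = 20/47 + 12/47 = 32/47
H(X) = -[(15/47)·log₂(15/47) + (32/47)·log₂(32/47)]
  = 0.52586 + 0.37759 = 0.90345 bits

Marginal of Y (column sums):
  P(Y=0) = 12/47 + 20/47 = 32/47
  P(Y=1) = 3/47 + 12/47 = 15/47
H(X|Y) = Σ_y P(y)·H(X|Y=y):
  Y=0: P(Y=0) = 32/47, P(X|Y=0) = (3/8, 5/8) → H(X|Y=0) = 0.95443
  Y=1: P(Y=1) = 15/47, P(X|Y=1) = (1/5, 4/5) → H(X|Y=1) = 0.72193
H(X|Y) = (32/47)·0.95443 + (15/47)·0.72193 = 0.88023 bits

I(X;Y) = H(X) - H(X|Y) = 0.90345 - 0.88023 = 0.0232 bits

Cross-check via I(X;Y) = H(X) + H(Y) - H(X,Y): computing H(Y) from the column sums and H(X,Y) from the 4 cells in the same way gives H(Y) = 0.90345 bits and H(X,Y) = 1.78368 bits, so
I(X;Y) = 0.90345 + 0.90345 - 1.78368 = 0.0232 bits ✓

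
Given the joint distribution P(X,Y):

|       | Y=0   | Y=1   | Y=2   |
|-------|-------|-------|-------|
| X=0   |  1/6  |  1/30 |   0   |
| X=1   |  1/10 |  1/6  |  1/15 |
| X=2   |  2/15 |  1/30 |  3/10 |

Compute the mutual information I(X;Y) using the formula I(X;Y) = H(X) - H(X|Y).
0.3651 bits

I(X;Y) = H(X) - H(X|Y)

Marginal of X (row sums):
  P(X=0) = 1/6 + 1/30 + 0 = 1/5
  P(X=1) = 1/10 + 1/6 + 1/15 = 1/3
  P(X=2) = 2/15 + 1/30 + 3/10 = 7/15
H(X) = -[(1/5)·log₂(1/5) + (1/3)·log₂(1/3) + (7/15)·log₂(7/15)]
  = 0.4644 + 0.5283 + 0.5131 = 1.5058 bits

Marginal of Y (column sums):
  P(Y=0) = 1/6 + 1/10 + 2/15 = 2/5
  P(Y=1) = 1/30 + 1/6 + 1/30 = 7/30
  P(Y=2) = 0 + 1/15 + 3/10 = 11/30
H(X|Y) = Σ_y P(y)·H(X|Y=y):
  Y=0: P(Y=0) = 2/5, P(X|Y=0) = (5/12, 1/4, 1/3) → H(X|Y=0) = 1.5546
  Y=1: P(Y=1) = 7/30, P(X|Y=1) = (1/7, 5/7, 1/7) → H(X|Y=1) = 1.1488
  Y=2: P(Y=2) = 11/30, P(X|Y=2) = (0, 2/11, 9/11) → H(X|Y=2) = 0.6840
H(X|Y) = (2/5)·1.5546 + (7/30)·1.1488 + (11/30)·0.6840 = 1.1407 bits

I(X;Y) = H(X) - H(X|Y) = 1.5058 - 1.1407 = 0.3651 bits

Cross-check via I(X;Y) = H(X) + H(Y) - H(X,Y): computing H(Y) from the column sums and H(X,Y) from the 9 cells in the same way gives H(Y) = 1.5494 bits and H(X,Y) = 2.6901 bits, so
I(X;Y) = 1.5058 + 1.5494 - 2.6901 = 0.3651 bits ✓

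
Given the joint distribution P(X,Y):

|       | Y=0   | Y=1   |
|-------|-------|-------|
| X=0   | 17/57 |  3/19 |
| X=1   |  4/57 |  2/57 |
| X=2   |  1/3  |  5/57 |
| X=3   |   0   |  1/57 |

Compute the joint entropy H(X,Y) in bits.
2.3182 bits

H(X,Y) = -Σ_{x,y} P(x,y) log₂ P(x,y). Per-cell terms -P(x,y)·log₂P(x,y):
  X=0: 0.52057, 0.42047
  X=1: 0.26897, 0.16958
  X=2: 0.52832, 0.30798
  X=3: 0.00000, 0.10233
  (cells with P = 0 contribute 0)
Sum of the 8 terms: H(X,Y) = 2.3182 bits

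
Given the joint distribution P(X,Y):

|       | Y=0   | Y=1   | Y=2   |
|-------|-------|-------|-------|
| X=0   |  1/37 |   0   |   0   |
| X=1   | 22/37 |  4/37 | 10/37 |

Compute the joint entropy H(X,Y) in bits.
1.4439 bits

H(X,Y) = -Σ_{x,y} P(x,y) log₂ P(x,y). Per-cell terms -P(x,y)·log₂P(x,y):
  X=0: 0.1408, 0.0000, 0.0000
  X=1: 0.4460, 0.3470, 0.5101
  (cells with P = 0 contribute 0)
Sum of the 6 terms: H(X,Y) = 1.4439 bits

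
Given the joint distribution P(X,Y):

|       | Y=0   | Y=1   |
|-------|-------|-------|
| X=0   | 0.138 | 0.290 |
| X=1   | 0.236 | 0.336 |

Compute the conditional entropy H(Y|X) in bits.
0.9475 bits

H(Y|X) = H(X,Y) - H(X)

H(X,Y) = -Σ_{x,y} P(x,y) log₂ P(x,y). Per-cell terms -P(x,y)·log₂P(x,y):
  X=0: 0.3943, 0.5179
  X=1: 0.4916, 0.5287
Sum of the 4 terms: H(X,Y) = 1.9325 bits

Marginal of X (row sums):
  P(X=0) = 0.138 + 0.290 = 0.428
  P(X=1) = 0.236 + 0.336 = 0.572
H(X) = -[0.428·log₂(0.428) + 0.572·log₂(0.572)]
  = 0.5240 + 0.4610 = 0.9850 bits

H(Y|X) = H(X,Y) - H(X) = 1.9325 - 0.9850 = 0.9475 bits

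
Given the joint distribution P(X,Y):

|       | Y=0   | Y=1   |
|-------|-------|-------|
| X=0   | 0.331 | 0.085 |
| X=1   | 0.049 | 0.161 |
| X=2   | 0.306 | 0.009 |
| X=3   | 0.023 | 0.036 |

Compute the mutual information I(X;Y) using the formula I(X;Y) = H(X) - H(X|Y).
0.2857 bits

I(X;Y) = H(X) - H(X|Y)

Marginal of X (row sums):
  P(X=0) = 0.331 + 0.085 = 0.416
  P(X=1) = 0.049 + 0.161 = 0.210
  P(X=2) = 0.306 + 0.009 = 0.315
  P(X=3) = 0.023 + 0.036 = 0.059
H(X) = -[0.416·log₂(0.416) + 0.210·log₂(0.210) + 0.315·log₂(0.315) + 0.059·log₂(0.059)]
  = 0.5264 + 0.4728 + 0.5250 + 0.2409 = 1.7651 bits

Marginal of Y (column sums):
  P(Y=0) = 0.331 + 0.049 + 0.306 + 0.023 = 0.709
  P(Y=1) = 0.085 + 0.161 + 0.009 + 0.036 = 0.291
H(X|Y) = Σ_y P(y)·H(X|Y=y):
  Y=0: P(Y=0) = 0.709, P(X|Y=0) = (331/709, 49/709, 306/709, 23/709) → H(X|Y=0) = 1.4631
  Y=1: P(Y=1) = 0.291, P(X|Y=1) = (85/291, 161/291, 3/97, 12/97) → H(X|Y=1) = 1.5192
H(X|Y) = 0.709·1.4631 + 0.291·1.5192 = 1.4794 bits

I(X;Y) = H(X) - H(X|Y) = 1.7651 - 1.4794 = 0.2857 bits

Cross-check via I(X;Y) = H(X) + H(Y) - H(X,Y): computing H(Y) from the column sums and H(X,Y) from the 8 cells in the same way gives H(Y) = 0.8700 bits and H(X,Y) = 2.3494 bits, so
I(X;Y) = 1.7651 + 0.8700 - 2.3494 = 0.2857 bits ✓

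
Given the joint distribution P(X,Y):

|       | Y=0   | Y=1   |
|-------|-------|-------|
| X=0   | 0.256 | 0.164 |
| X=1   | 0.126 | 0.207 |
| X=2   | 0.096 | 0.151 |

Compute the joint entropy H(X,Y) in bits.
2.5143 bits

H(X,Y) = -Σ_{x,y} P(x,y) log₂ P(x,y). Per-cell terms -P(x,y)·log₂P(x,y):
  X=0: 0.50324, 0.42775
  X=1: 0.37655, 0.47037
  X=2: 0.32456, 0.41183
Sum of the 6 terms: H(X,Y) = 2.5143 bits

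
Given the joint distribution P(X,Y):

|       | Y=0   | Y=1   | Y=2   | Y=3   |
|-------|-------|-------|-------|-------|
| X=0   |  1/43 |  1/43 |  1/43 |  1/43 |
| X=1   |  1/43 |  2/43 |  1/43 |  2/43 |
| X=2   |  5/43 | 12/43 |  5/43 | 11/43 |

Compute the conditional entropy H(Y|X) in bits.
1.8996 bits

H(Y|X) = H(X,Y) - H(X)

H(X,Y) = -Σ_{x,y} P(x,y) log₂ P(x,y). Per-cell terms -P(x,y)·log₂P(x,y):
  X=0: 0.12619, 0.12619, 0.12619, 0.12619
  X=1: 0.12619, 0.20587, 0.12619, 0.20587
  X=2: 0.36097, 0.51385, 0.36097, 0.50314
Sum of the 12 terms: H(X,Y) = 2.9078 bits

Marginal of X (row sums):
  P(X=0) = 1/43 + 1/43 + 1/43 + 1/43 = 4/43
  P(X=1) = 1/43 + 2/43 + 1/43 + 2/43 = 6/43
  P(X=2) = 5/43 + 12/43 + 5/43 + 11/43 = 33/43
H(X) = -[(4/43)·log₂(4/43) + (6/43)·log₂(6/43) + (33/43)·log₂(33/43)]
  = 0.31872 + 0.39646 + 0.29306 = 1.0082 bits

H(Y|X) = H(X,Y) - H(X) = 2.9078 - 1.0082 = 1.8996 bits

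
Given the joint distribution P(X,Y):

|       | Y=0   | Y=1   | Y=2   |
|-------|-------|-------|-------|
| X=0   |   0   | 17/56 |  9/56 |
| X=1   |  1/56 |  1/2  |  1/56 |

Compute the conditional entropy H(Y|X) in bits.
0.6571 bits

H(Y|X) = H(X,Y) - H(X)

H(X,Y) = -Σ_{x,y} P(x,y) log₂ P(x,y). Per-cell terms -P(x,y)·log₂P(x,y):
  X=0: 0.0000, 0.5221, 0.4239
  X=1: 0.1037, 0.5000, 0.1037
  (cells with P = 0 contribute 0)
Sum of the 6 terms: H(X,Y) = 1.6534 bits

Marginal of X (row sums):
  P(X=0) = 0 + 17/56 + 9/56 = 13/28
  P(X=1) = 1/56 + 1/2 + 1/56 = 15/28
H(X) = -[(13/28)·log₂(13/28) + (15/28)·log₂(15/28)]
  = 0.5139 + 0.4824 = 0.9963 bits

H(Y|X) = H(X,Y) - H(X) = 1.6534 - 0.9963 = 0.6571 bits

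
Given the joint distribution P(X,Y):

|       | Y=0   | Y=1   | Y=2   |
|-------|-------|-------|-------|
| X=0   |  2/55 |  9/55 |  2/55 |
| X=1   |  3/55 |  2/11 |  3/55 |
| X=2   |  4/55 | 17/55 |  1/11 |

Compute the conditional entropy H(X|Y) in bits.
1.5184 bits

H(X|Y) = H(X,Y) - H(Y)

H(X,Y) = -Σ_{x,y} P(x,y) log₂ P(x,y). Per-cell terms -P(x,y)·log₂P(x,y):
  X=0: 0.17387, 0.42733, 0.17387
  X=1: 0.22889, 0.44717, 0.22889
  X=2: 0.27501, 0.52357, 0.31449
Sum of the 9 terms: H(X,Y) = 2.7931 bits

Marginal of Y (column sums):
  P(Y=0) = 2/55 + 3/55 + 4/55 = 9/55
  P(Y=1) = 9/55 + 2/11 + 17/55 = 36/55
  P(Y=2) = 2/55 + 3/55 + 1/11 = 2/11
H(Y) = -[(9/55)·log₂(9/55) + (36/55)·log₂(36/55) + (2/11)·log₂(2/11)]
  = 0.42733 + 0.40021 + 0.44717 = 1.2747 bits

H(X|Y) = H(X,Y) - H(Y) = 2.7931 - 1.2747 = 1.5184 bits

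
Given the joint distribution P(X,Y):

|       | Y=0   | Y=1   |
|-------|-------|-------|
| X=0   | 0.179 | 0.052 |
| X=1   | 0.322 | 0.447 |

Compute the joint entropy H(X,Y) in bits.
1.7118 bits

H(X,Y) = -Σ_{x,y} P(x,y) log₂ P(x,y). Per-cell terms -P(x,y)·log₂P(x,y):
  X=0: 0.4443, 0.2218
  X=1: 0.5264, 0.5193
Sum of the 4 terms: H(X,Y) = 1.7118 bits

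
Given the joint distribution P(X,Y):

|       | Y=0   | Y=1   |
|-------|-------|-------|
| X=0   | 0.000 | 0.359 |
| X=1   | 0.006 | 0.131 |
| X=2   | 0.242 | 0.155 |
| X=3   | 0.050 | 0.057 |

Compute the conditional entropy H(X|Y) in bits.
1.4441 bits

H(X|Y) = H(X,Y) - H(Y)

H(X,Y) = -Σ_{x,y} P(x,y) log₂ P(x,y). Per-cell terms -P(x,y)·log₂P(x,y):
  X=0: 0.00000, 0.53058
  X=1: 0.04428, 0.38414
  X=2: 0.49535, 0.41690
  X=3: 0.21610, 0.23557
  (cells with P = 0 contribute 0)
Sum of the 8 terms: H(X,Y) = 2.3229 bits

Marginal of Y (column sums):
  P(Y=0) = 0.000 + 0.006 + 0.242 + 0.050 = 0.298
  P(Y=1) = 0.359 + 0.131 + 0.155 + 0.057 = 0.702
H(Y) = -[0.298·log₂(0.298) + 0.702·log₂(0.702)]
  = 0.52049 + 0.35834 = 0.8788 bits

H(X|Y) = H(X,Y) - H(Y) = 2.3229 - 0.8788 = 1.4441 bits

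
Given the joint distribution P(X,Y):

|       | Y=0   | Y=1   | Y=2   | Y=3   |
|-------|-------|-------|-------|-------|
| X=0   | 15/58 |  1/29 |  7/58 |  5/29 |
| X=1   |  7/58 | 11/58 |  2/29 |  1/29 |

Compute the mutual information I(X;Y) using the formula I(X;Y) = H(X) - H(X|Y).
0.1835 bits

I(X;Y) = H(X) - H(X|Y)

Marginal of X (row sums):
  P(X=0) = 15/58 + 1/29 + 7/58 + 5/29 = 17/29
  P(X=1) = 7/58 + 11/58 + 2/29 + 1/29 = 12/29
H(X) = -[(17/29)·log₂(17/29) + (12/29)·log₂(12/29)]
  = 0.45168 + 0.52677 = 0.97845 bits

Marginal of Y (column sums):
  P(Y=0) = 15/58 + 7/58 = 11/29
  P(Y=1) = 1/29 + 11/58 = 13/58
  P(Y=2) = 7/58 + 2/29 = 11/58
  P(Y=3) = 5/29 + 1/29 = 6/29
H(X|Y) = Σ_y P(y)·H(X|Y=y):
  Y=0: P(Y=0) = 11/29, P(X|Y=0) = (15/22, 7/22) → H(X|Y=0) = 0.90239
  Y=1: P(Y=1) = 13/58, P(X|Y=1) = (2/13, 11/13) → H(X|Y=1) = 0.61938
  Y=2: P(Y=2) = 11/58, P(X|Y=2) = (7/11, 4/11) → H(X|Y=2) = 0.94566
  Y=3: P(Y=3) = 6/29, P(X|Y=3) = (5/6, 1/6) → H(X|Y=3) = 0.65002
H(X|Y) = (11/29)·0.90239 + (13/58)·0.61938 + (11/58)·0.94566 + (6/29)·0.65002 = 0.79495 bits

I(X;Y) = H(X) - H(X|Y) = 0.97845 - 0.79495 = 0.1835 bits

Cross-check via I(X;Y) = H(X) + H(Y) - H(X,Y): computing H(Y) from the column sums and H(X,Y) from the 8 cells in the same way gives H(Y) = 1.93925 bits and H(X,Y) = 2.73420 bits, so
I(X;Y) = 0.97845 + 1.93925 - 2.73420 = 0.1835 bits ✓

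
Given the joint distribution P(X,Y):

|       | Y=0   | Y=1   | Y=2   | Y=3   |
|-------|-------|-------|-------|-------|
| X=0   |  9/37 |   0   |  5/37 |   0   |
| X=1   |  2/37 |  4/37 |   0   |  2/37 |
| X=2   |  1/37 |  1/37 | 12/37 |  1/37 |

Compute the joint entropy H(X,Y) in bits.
2.6376 bits

H(X,Y) = -Σ_{x,y} P(x,y) log₂ P(x,y). Per-cell terms -P(x,y)·log₂P(x,y):
  X=0: 0.4961, 0.0000, 0.3902, 0.0000
  X=1: 0.2275, 0.3470, 0.0000, 0.2275
  X=2: 0.1408, 0.1408, 0.5269, 0.1408
  (cells with P = 0 contribute 0)
Sum of the 12 terms: H(X,Y) = 2.6376 bits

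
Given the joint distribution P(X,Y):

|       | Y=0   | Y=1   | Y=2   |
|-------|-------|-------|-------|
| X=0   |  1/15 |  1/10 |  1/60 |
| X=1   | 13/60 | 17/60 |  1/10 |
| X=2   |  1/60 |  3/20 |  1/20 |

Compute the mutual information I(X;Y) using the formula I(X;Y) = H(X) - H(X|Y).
0.0626 bits

I(X;Y) = H(X) - H(X|Y)

Marginal of X (row sums):
  P(X=0) = 1/15 + 1/10 + 1/60 = 11/60
  P(X=1) = 13/60 + 17/60 + 1/10 = 3/5
  P(X=2) = 1/60 + 3/20 + 1/20 = 13/60
H(X) = -[(11/60)·log₂(11/60) + (3/5)·log₂(3/5) + (13/60)·log₂(13/60)]
  = 0.44870 + 0.44218 + 0.47806 = 1.36894 bits

Marginal of Y (column sums):
  P(Y=0) = 1/15 + 13/60 + 1/60 = 3/10
  P(Y=1) = 1/10 + 17/60 + 3/20 = 8/15
  P(Y=2) = 1/60 + 1/10 + 1/20 = 1/6
H(X|Y) = Σ_y P(y)·H(X|Y=y):
  Y=0: P(Y=0) = 3/10, P(X|Y=0) = (2/9, 13/18, 1/18) → H(X|Y=0) = 1.05294
  Y=1: P(Y=1) = 8/15, P(X|Y=1) = (3/16, 17/32, 9/32) → H(X|Y=1) = 1.45231
  Y=2: P(Y=2) = 1/6, P(X|Y=2) = (1/10, 3/5, 3/10) → H(X|Y=2) = 1.29546
H(X|Y) = (3/10)·1.05294 + (8/15)·1.45231 + (1/6)·1.29546 = 1.30636 bits

I(X;Y) = H(X) - H(X|Y) = 1.36894 - 1.30636 = 0.0626 bits

Cross-check via I(X;Y) = H(X) + H(Y) - H(X,Y): computing H(Y) from the column sums and H(X,Y) from the 9 cells in the same way gives H(Y) = 1.43559 bits and H(X,Y) = 2.74195 bits, so
I(X;Y) = 1.36894 + 1.43559 - 2.74195 = 0.0626 bits ✓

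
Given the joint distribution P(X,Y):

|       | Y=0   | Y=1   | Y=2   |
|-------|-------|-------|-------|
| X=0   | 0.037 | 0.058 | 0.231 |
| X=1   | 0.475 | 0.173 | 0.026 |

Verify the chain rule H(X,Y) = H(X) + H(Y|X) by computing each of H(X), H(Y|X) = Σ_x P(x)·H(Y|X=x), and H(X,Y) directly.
H(X) = 0.9108 bits, H(Y|X) = 1.0767 bits, H(X,Y) = 1.9875 bits

Marginal of X (row sums):
  P(X=0) = 0.037 + 0.058 + 0.231 = 0.326
  P(X=1) = 0.475 + 0.173 + 0.026 = 0.674
H(X) = -[0.326·log₂(0.326) + 0.674·log₂(0.674)]
  = 0.52716 + 0.38363 = 0.9108 bits

H(Y|X) = Σ_x P(x)·H(Y|X=x):
  X=0: P(X=0) = 0.326, P(Y|X=0) = (37/326, 29/163, 231/326) → H(Y|X=0) = 1.15159
  X=1: P(X=1) = 0.674, P(Y|X=1) = (475/674, 173/674, 13/337) → H(Y|X=1) = 1.04052
H(Y|X) = 0.326·1.15159 + 0.674·1.04052 = 1.0767 bits

H(X,Y) = -Σ_{x,y} P(x,y) log₂ P(x,y). Per-cell terms -P(x,y)·log₂P(x,y):
  X=0: 0.17598, 0.23825, 0.48834
  X=1: 0.51015, 0.43789, 0.13690
Sum of the 6 terms: H(X,Y) = 1.9875 bits

Chain rule check:
  H(X) + H(Y|X) = 0.9108 + 1.0767 = 1.9875 bits
  H(X,Y) = 1.9875 bits
✓ Chain rule verified.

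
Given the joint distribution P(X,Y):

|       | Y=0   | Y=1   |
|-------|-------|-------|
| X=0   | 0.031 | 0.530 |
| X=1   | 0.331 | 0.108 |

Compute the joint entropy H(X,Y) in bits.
1.5156 bits

H(X,Y) = -Σ_{x,y} P(x,y) log₂ P(x,y). Per-cell terms -P(x,y)·log₂P(x,y):
  X=0: 0.1554, 0.4854
  X=1: 0.5280, 0.3468
Sum of the 4 terms: H(X,Y) = 1.5156 bits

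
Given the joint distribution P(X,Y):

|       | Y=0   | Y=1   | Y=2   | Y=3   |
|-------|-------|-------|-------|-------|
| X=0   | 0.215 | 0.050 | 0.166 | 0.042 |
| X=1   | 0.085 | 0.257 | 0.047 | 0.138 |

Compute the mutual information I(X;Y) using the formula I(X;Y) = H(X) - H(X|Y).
0.2398 bits

I(X;Y) = H(X) - H(X|Y)

Marginal of X (row sums):
  P(X=0) = 0.215 + 0.050 + 0.166 + 0.042 = 0.473
  P(X=1) = 0.085 + 0.257 + 0.047 + 0.138 = 0.527
H(X) = -[0.473·log₂(0.473) + 0.527·log₂(0.527)]
  = 0.5109 + 0.4870 = 0.9979 bits

Marginal of Y (column sums):
  P(Y=0) = 0.215 + 0.085 = 0.300
  P(Y=1) = 0.050 + 0.257 = 0.307
  P(Y=2) = 0.166 + 0.047 = 0.213
  P(Y=3) = 0.042 + 0.138 = 0.180
H(X|Y) = Σ_y P(y)·H(X|Y=y):
  Y=0: P(Y=0) = 0.300, P(X|Y=0) = (43/60, 17/60) → H(X|Y=0) = 0.8600
  Y=1: P(Y=1) = 0.307, P(X|Y=1) = (50/307, 257/307) → H(X|Y=1) = 0.6411
  Y=2: P(Y=2) = 0.213, P(X|Y=2) = (166/213, 47/213) → H(X|Y=2) = 0.7614
  Y=3: P(Y=3) = 0.180, P(X|Y=3) = (7/30, 23/30) → H(X|Y=3) = 0.7838
H(X|Y) = 0.300·0.8600 + 0.307·0.6411 + 0.213·0.7614 + 0.180·0.7838 = 0.7581 bits

I(X;Y) = H(X) - H(X|Y) = 0.9979 - 0.7581 = 0.2398 bits

Cross-check via I(X;Y) = H(X) + H(Y) - H(X,Y): computing H(Y) from the column sums and H(X,Y) from the 8 cells in the same way gives H(Y) = 1.9646 bits and H(X,Y) = 2.7227 bits, so
I(X;Y) = 0.9979 + 1.9646 - 2.7227 = 0.2398 bits ✓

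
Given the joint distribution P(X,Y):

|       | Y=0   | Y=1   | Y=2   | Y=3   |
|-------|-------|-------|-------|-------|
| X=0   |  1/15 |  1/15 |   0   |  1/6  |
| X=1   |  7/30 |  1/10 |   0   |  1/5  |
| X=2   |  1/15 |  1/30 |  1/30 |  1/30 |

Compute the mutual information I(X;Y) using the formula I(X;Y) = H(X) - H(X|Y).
0.1337 bits

I(X;Y) = H(X) - H(X|Y)

Marginal of X (row sums):
  P(X=0) = 1/15 + 1/15 + 0 + 1/6 = 3/10
  P(X=1) = 7/30 + 1/10 + 0 + 1/5 = 8/15
  P(X=2) = 1/15 + 1/30 + 1/30 + 1/30 = 1/6
H(X) = -[(3/10)·log₂(3/10) + (8/15)·log₂(8/15) + (1/6)·log₂(1/6)]
  = 0.5211 + 0.4837 + 0.4308 = 1.4356 bits

Marginal of Y (column sums):
  P(Y=0) = 1/15 + 7/30 + 1/15 = 11/30
  P(Y=1) = 1/15 + 1/10 + 1/30 = 1/5
  P(Y=2) = 0 + 0 + 1/30 = 1/30
  P(Y=3) = 1/6 + 1/5 + 1/30 = 2/5
H(X|Y) = Σ_y P(y)·H(X|Y=y):
  Y=0: P(Y=0) = 11/30, P(X|Y=0) = (2/11, 7/11, 2/11) → H(X|Y=0) = 1.3093
  Y=1: P(Y=1) = 1/5, P(X|Y=1) = (1/3, 1/2, 1/6) → H(X|Y=1) = 1.4591
  Y=2: P(Y=2) = 1/30, P(X|Y=2) = (0, 0, 1) → H(X|Y=2) = 0.0000
  Y=3: P(Y=3) = 2/5, P(X|Y=3) = (5/12, 1/2, 1/12) → H(X|Y=3) = 1.3250
H(X|Y) = (11/30)·1.3093 + (1/5)·1.4591 + (1/30)·0.0000 + (2/5)·1.3250 = 1.3019 bits

I(X;Y) = H(X) - H(X|Y) = 1.4356 - 1.3019 = 0.1337 bits

Cross-check via I(X;Y) = H(X) + H(Y) - H(X,Y): computing H(Y) from the column sums and H(X,Y) from the 12 cells in the same way gives H(Y) = 1.6875 bits and H(X,Y) = 2.9894 bits, so
I(X;Y) = 1.4356 + 1.6875 - 2.9894 = 0.1337 bits ✓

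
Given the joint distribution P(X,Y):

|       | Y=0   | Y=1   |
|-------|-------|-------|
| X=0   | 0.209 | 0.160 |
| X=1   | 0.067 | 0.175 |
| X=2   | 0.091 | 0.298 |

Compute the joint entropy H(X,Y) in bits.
2.4315 bits

H(X,Y) = -Σ_{x,y} P(x,y) log₂ P(x,y). Per-cell terms -P(x,y)·log₂P(x,y):
  X=0: 0.47201, 0.42302
  X=1: 0.26128, 0.44005
  X=2: 0.31468, 0.52049
Sum of the 6 terms: H(X,Y) = 2.4315 bits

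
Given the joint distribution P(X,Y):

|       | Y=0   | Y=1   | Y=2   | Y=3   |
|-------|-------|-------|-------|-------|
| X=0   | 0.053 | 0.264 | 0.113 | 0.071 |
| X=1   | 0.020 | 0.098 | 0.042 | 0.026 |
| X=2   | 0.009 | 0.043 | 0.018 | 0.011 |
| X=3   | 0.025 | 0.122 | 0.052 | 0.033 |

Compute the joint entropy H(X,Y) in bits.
3.4483 bits

H(X,Y) = -Σ_{x,y} P(x,y) log₂ P(x,y). Per-cell terms -P(x,y)·log₂P(x,y):
  X=0: 0.2246, 0.5072, 0.3555, 0.2709
  X=1: 0.1129, 0.3284, 0.1921, 0.1369
  X=2: 0.0612, 0.1952, 0.1043, 0.0716
  X=3: 0.1330, 0.3703, 0.2218, 0.1624
Sum of the 16 terms: H(X,Y) = 3.4483 bits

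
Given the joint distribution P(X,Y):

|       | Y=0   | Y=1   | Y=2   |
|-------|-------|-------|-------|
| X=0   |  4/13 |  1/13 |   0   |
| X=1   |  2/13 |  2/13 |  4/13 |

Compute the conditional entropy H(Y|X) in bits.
1.2007 bits

H(Y|X) = H(X,Y) - H(X)

H(X,Y) = -Σ_{x,y} P(x,y) log₂ P(x,y). Per-cell terms -P(x,y)·log₂P(x,y):
  X=0: 0.523212, 0.284649, 0.000000
  X=1: 0.415452, 0.415452, 0.523212
  (cells with P = 0 contribute 0)
Sum of the 6 terms: H(X,Y) = 2.16198 bits

Marginal of X (row sums):
  P(X=0) = 4/13 + 1/13 + 0 = 5/13
  P(X=1) = 2/13 + 2/13 + 4/13 = 8/13
H(X) = -[(5/13)·log₂(5/13) + (8/13)·log₂(8/13)]
  = 0.530197 + 0.431040 = 0.96124 bits

H(Y|X) = H(X,Y) - H(X) = 2.16198 - 0.96124 = 1.2007 bits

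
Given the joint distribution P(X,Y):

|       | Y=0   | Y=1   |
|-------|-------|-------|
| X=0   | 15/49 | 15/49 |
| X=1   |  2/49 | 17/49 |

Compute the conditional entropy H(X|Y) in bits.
0.8325 bits

H(X|Y) = H(X,Y) - H(Y)

H(X,Y) = -Σ_{x,y} P(x,y) log₂ P(x,y). Per-cell terms -P(x,y)·log₂P(x,y):
  X=0: 0.52280, 0.52280
  X=1: 0.18836, 0.52986
Sum of the 4 terms: H(X,Y) = 1.7638 bits

Marginal of Y (column sums):
  P(Y=0) = 15/49 + 2/49 = 17/49
  P(Y=1) = 15/49 + 17/49 = 32/49
H(Y) = -[(17/49)·log₂(17/49) + (32/49)·log₂(32/49)]
  = 0.52986 + 0.40144 = 0.9313 bits

H(X|Y) = H(X,Y) - H(Y) = 1.7638 - 0.9313 = 0.8325 bits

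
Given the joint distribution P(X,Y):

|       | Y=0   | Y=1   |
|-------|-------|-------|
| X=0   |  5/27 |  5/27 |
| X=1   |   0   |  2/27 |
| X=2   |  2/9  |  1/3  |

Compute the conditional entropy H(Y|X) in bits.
0.9098 bits

H(Y|X) = H(X,Y) - H(X)

H(X,Y) = -Σ_{x,y} P(x,y) log₂ P(x,y). Per-cell terms -P(x,y)·log₂P(x,y):
  X=0: 0.45055, 0.45055
  X=1: 0.00000, 0.27814
  X=2: 0.48221, 0.52832
  (cells with P = 0 contribute 0)
Sum of the 6 terms: H(X,Y) = 2.1898 bits

Marginal of X (row sums):
  P(X=0) = 5/27 + 5/27 = 10/27
  P(X=1) = 0 + 2/27 = 2/27
  P(X=2) = 2/9 + 1/3 = 5/9
H(X) = -[(10/27)·log₂(10/27) + (2/27)·log₂(2/27) + (5/9)·log₂(5/9)]
  = 0.53073 + 0.27814 + 0.47111 = 1.2800 bits

H(Y|X) = H(X,Y) - H(X) = 2.1898 - 1.2800 = 0.9098 bits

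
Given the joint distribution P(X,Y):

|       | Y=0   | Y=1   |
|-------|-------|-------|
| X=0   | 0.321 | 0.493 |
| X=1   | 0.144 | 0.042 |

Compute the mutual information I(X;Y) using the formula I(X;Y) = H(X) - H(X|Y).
0.0655 bits

I(X;Y) = H(X) - H(X|Y)

Marginal of X (row sums):
  P(X=0) = 0.321 + 0.493 = 0.814
  P(X=1) = 0.144 + 0.042 = 0.186
H(X) = -[0.814·log₂(0.814) + 0.186·log₂(0.186)]
  = 0.24168 + 0.45135 = 0.6930 bits

Marginal of Y (column sums):
  P(Y=0) = 0.321 + 0.144 = 0.465
  P(Y=1) = 0.493 + 0.042 = 0.535
H(X|Y) = Σ_y P(y)·H(X|Y=y):
  Y=0: P(Y=0) = 0.465, P(X|Y=0) = (107/155, 48/155) → H(X|Y=0) = 0.89280
  Y=1: P(Y=1) = 0.535, P(X|Y=1) = (493/535, 42/535) → H(X|Y=1) = 0.39689
H(X|Y) = 0.465·0.89280 + 0.535·0.39689 = 0.6275 bits

I(X;Y) = H(X) - H(X|Y) = 0.6930 - 0.6275 = 0.0655 bits

Cross-check via I(X;Y) = H(X) + H(Y) - H(X,Y): computing H(Y) from the column sums and H(X,Y) from the 4 cells in the same way gives H(Y) = 0.9965 bits and H(X,Y) = 1.6240 bits, so
I(X;Y) = 0.6930 + 0.9965 - 1.6240 = 0.0655 bits ✓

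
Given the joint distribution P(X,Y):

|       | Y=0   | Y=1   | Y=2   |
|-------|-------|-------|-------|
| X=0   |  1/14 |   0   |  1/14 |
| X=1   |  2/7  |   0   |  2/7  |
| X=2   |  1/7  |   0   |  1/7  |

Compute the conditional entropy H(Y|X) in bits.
1.0000 bits

H(Y|X) = H(X,Y) - H(X)

H(X,Y) = -Σ_{x,y} P(x,y) log₂ P(x,y). Per-cell terms -P(x,y)·log₂P(x,y):
  X=0: 0.27195, 0.00000, 0.27195
  X=1: 0.51639, 0.00000, 0.51639
  X=2: 0.40105, 0.00000, 0.40105
  (cells with P = 0 contribute 0)
Sum of the 9 terms: H(X,Y) = 2.3788 bits

Marginal of X (row sums):
  P(X=0) = 1/14 + 0 + 1/14 = 1/7
  P(X=1) = 2/7 + 0 + 2/7 = 4/7
  P(X=2) = 1/7 + 0 + 1/7 = 2/7
H(X) = -[(1/7)·log₂(1/7) + (4/7)·log₂(4/7) + (2/7)·log₂(2/7)]
  = 0.40105 + 0.46135 + 0.51639 = 1.3788 bits

H(Y|X) = H(X,Y) - H(X) = 2.3788 - 1.3788 = 1.0000 bits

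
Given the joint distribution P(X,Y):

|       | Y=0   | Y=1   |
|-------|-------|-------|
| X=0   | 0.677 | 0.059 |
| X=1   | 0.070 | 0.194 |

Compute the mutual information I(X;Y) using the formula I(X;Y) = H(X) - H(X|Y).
0.2993 bits

I(X;Y) = H(X) - H(X|Y)

Marginal of X (row sums):
  P(X=0) = 0.677 + 0.059 = 0.736
  P(X=1) = 0.070 + 0.194 = 0.264
H(X) = -[0.736·log₂(0.736) + 0.264·log₂(0.264)]
  = 0.3255 + 0.5072 = 0.8327 bits

Marginal of Y (column sums):
  P(Y=0) = 0.677 + 0.070 = 0.747
  P(Y=1) = 0.059 + 0.194 = 0.253
H(X|Y) = Σ_y P(y)·H(X|Y=y):
  Y=0: P(Y=0) = 0.747, P(X|Y=0) = (677/747, 70/747) → H(X|Y=0) = 0.4487
  Y=1: P(Y=1) = 0.253, P(X|Y=1) = (59/253, 194/253) → H(X|Y=1) = 0.7836
H(X|Y) = 0.747·0.4487 + 0.253·0.7836 = 0.5334 bits

I(X;Y) = H(X) - H(X|Y) = 0.8327 - 0.5334 = 0.2993 bits

Cross-check via I(X;Y) = H(X) + H(Y) - H(X,Y): computing H(Y) from the column sums and H(X,Y) from the 4 cells in the same way gives H(Y) = 0.8160 bits and H(X,Y) = 1.3494 bits, so
I(X;Y) = 0.8327 + 0.8160 - 1.3494 = 0.2993 bits ✓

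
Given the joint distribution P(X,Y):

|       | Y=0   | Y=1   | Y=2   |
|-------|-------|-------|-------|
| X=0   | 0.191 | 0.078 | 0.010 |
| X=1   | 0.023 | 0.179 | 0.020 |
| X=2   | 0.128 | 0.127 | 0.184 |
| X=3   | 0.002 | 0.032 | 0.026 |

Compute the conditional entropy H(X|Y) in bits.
1.4627 bits

H(X|Y) = H(X,Y) - H(Y)

H(X,Y) = -Σ_{x,y} P(x,y) log₂ P(x,y). Per-cell terms -P(x,y)·log₂P(x,y):
  X=0: 0.45618, 0.28707, 0.06644
  X=1: 0.12517, 0.44427, 0.11288
  X=2: 0.37962, 0.37809, 0.44937
  X=3: 0.01793, 0.15891, 0.13690
Sum of the 12 terms: H(X,Y) = 3.0128 bits

Marginal of Y (column sums):
  P(Y=0) = 0.191 + 0.023 + 0.128 + 0.002 = 0.344
  P(Y=1) = 0.078 + 0.179 + 0.127 + 0.032 = 0.416
  P(Y=2) = 0.010 + 0.020 + 0.184 + 0.026 = 0.240
H(Y) = -[0.344·log₂(0.344) + 0.416·log₂(0.416) + 0.240·log₂(0.240)]
  = 0.52959 + 0.52638 + 0.49413 = 1.5501 bits

H(X|Y) = H(X,Y) - H(Y) = 3.0128 - 1.5501 = 1.4627 bits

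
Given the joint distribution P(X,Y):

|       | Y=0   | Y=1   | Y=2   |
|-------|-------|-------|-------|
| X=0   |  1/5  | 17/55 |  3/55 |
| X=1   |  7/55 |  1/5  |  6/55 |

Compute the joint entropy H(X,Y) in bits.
2.4084 bits

H(X,Y) = -Σ_{x,y} P(x,y) log₂ P(x,y). Per-cell terms -P(x,y)·log₂P(x,y):
  X=0: 0.464386, 0.523568, 0.228894
  X=1: 0.378510, 0.464386, 0.348698
Sum of the 6 terms: H(X,Y) = 2.4084 bits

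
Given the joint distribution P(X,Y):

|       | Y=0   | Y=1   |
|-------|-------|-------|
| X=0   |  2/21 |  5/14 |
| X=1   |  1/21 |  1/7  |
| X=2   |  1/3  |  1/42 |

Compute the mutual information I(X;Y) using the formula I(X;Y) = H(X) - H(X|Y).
0.3817 bits

I(X;Y) = H(X) - H(X|Y)

Marginal of X (row sums):
  P(X=0) = 2/21 + 5/14 = 19/42
  P(X=1) = 1/21 + 1/7 = 4/21
  P(X=2) = 1/3 + 1/42 = 5/14
H(X) = -[(19/42)·log₂(19/42) + (4/21)·log₂(4/21) + (5/14)·log₂(5/14)]
  = 0.5177002 + 0.4556795 + 0.5305096 = 1.503889 bits

Marginal of Y (column sums):
  P(Y=0) = 2/21 + 1/21 + 1/3 = 10/21
  P(Y=1) = 5/14 + 1/7 + 1/42 = 11/21
H(X|Y) = Σ_y P(y)·H(X|Y=y):
  Y=0: P(Y=0) = 10/21, P(X|Y=0) = (1/5, 1/10, 7/10) → H(X|Y=0) = 1.1567796
  Y=1: P(Y=1) = 11/21, P(X|Y=1) = (15/22, 3/11, 1/22) → H(X|Y=1) = 1.0906528
H(X|Y) = (10/21)·1.1567796 + (11/21)·1.0906528 = 1.122142 bits

I(X;Y) = H(X) - H(X|Y) = 1.503889 - 1.122142 = 0.3817 bits

Cross-check via I(X;Y) = H(X) + H(Y) - H(X,Y): computing H(Y) from the column sums and H(X,Y) from the 6 cells in the same way gives H(Y) = 0.998364 bits and H(X,Y) = 2.120505 bits, so
I(X;Y) = 1.503889 + 0.998364 - 2.120505 = 0.3817 bits ✓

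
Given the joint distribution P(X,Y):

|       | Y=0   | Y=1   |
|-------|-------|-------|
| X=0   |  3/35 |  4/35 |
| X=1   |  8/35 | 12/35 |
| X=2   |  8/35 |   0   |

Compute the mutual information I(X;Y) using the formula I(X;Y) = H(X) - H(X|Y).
0.2428 bits

I(X;Y) = H(X) - H(X|Y)

Marginal of X (row sums):
  P(X=0) = 3/35 + 4/35 = 1/5
  P(X=1) = 8/35 + 12/35 = 4/7
  P(X=2) = 8/35 + 0 = 8/35
H(X) = -[(1/5)·log₂(1/5) + (4/7)·log₂(4/7) + (8/35)·log₂(8/35)]
  = 0.4644 + 0.4613 + 0.4867 = 1.4124 bits

Marginal of Y (column sums):
  P(Y=0) = 3/35 + 8/35 + 8/35 = 19/35
  P(Y=1) = 4/35 + 12/35 + 0 = 16/35
H(X|Y) = Σ_y P(y)·H(X|Y=y):
  Y=0: P(Y=0) = 19/35, P(X|Y=0) = (3/19, 8/19, 8/19) → H(X|Y=0) = 1.4714
  Y=1: P(Y=1) = 16/35, P(X|Y=1) = (1/4, 3/4, 0) → H(X|Y=1) = 0.8113
H(X|Y) = (19/35)·1.4714 + (16/35)·0.8113 = 1.1696 bits

I(X;Y) = H(X) - H(X|Y) = 1.4124 - 1.1696 = 0.2428 bits

Cross-check via I(X;Y) = H(X) + H(Y) - H(X,Y): computing H(Y) from the column sums and H(X,Y) from the 6 cells in the same way gives H(Y) = 0.9947 bits and H(X,Y) = 2.1643 bits, so
I(X;Y) = 1.4124 + 0.9947 - 2.1643 = 0.2428 bits ✓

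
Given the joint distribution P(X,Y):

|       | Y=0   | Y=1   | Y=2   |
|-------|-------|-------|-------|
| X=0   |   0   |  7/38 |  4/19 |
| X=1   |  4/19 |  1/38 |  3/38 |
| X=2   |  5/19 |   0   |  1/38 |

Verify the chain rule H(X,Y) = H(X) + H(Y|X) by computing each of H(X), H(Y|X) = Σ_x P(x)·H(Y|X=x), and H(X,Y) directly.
H(X) = 1.5722 bits, H(Y|X) = 0.8961 bits, H(X,Y) = 2.4683 bits

Marginal of X (row sums):
  P(X=0) = 0 + 7/38 + 4/19 = 15/38
  P(X=1) = 4/19 + 1/38 + 3/38 = 6/19
  P(X=2) = 5/19 + 0 + 1/38 = 11/38
H(X) = -[(15/38)·log₂(15/38) + (6/19)·log₂(6/19) + (11/38)·log₂(11/38)]
  = 0.52936 + 0.52515 + 0.51772 = 1.5722 bits

H(Y|X) = Σ_x P(x)·H(Y|X=x):
  X=0: P(X=0) = 15/38, P(Y|X=0) = (0, 7/15, 8/15) → H(Y|X=0) = 0.99679
  X=1: P(X=1) = 6/19, P(Y|X=1) = (2/3, 1/12, 1/4) → H(Y|X=1) = 1.18872
  X=2: P(X=2) = 11/38, P(Y|X=2) = (10/11, 0, 1/11) → H(Y|X=2) = 0.43950
H(Y|X) = (15/38)·0.99679 + (6/19)·1.18872 + (11/38)·0.43950 = 0.8961 bits

H(X,Y) = -Σ_{x,y} P(x,y) log₂ P(x,y). Per-cell terms -P(x,y)·log₂P(x,y):
  X=0: 0.00000, 0.44958, 0.47325
  X=1: 0.47325, 0.13810, 0.28918
  X=2: 0.50684, 0.00000, 0.13810
  (cells with P = 0 contribute 0)
Sum of the 9 terms: H(X,Y) = 2.4683 bits

Chain rule check:
  H(X) + H(Y|X) = 1.5722 + 0.8961 = 2.4683 bits
  H(X,Y) = 2.4683 bits
✓ Chain rule verified.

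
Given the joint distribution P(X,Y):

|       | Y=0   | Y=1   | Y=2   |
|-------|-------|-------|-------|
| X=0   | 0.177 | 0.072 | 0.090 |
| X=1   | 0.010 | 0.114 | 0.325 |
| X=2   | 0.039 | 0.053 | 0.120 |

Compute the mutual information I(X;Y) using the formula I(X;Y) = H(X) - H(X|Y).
0.2305 bits

I(X;Y) = H(X) - H(X|Y)

Marginal of X (row sums):
  P(X=0) = 0.177 + 0.072 + 0.090 = 0.339
  P(X=1) = 0.010 + 0.114 + 0.325 = 0.449
  P(X=2) = 0.039 + 0.053 + 0.120 = 0.212
H(X) = -[0.339·log₂(0.339) + 0.449·log₂(0.449) + 0.212·log₂(0.212)]
  = 0.5291 + 0.5187 + 0.4744 = 1.5222 bits

Marginal of Y (column sums):
  P(Y=0) = 0.177 + 0.010 + 0.039 = 0.226
  P(Y=1) = 0.072 + 0.114 + 0.053 = 0.239
  P(Y=2) = 0.090 + 0.325 + 0.120 = 0.535
H(X|Y) = Σ_y P(y)·H(X|Y=y):
  Y=0: P(Y=0) = 0.226, P(X|Y=0) = (177/226, 5/113, 39/226) → H(X|Y=0) = 0.9126
  Y=1: P(Y=1) = 0.239, P(X|Y=1) = (72/239, 114/239, 53/239) → H(X|Y=1) = 1.5127
  Y=2: P(Y=2) = 0.535, P(X|Y=2) = (18/107, 65/107, 24/107) → H(X|Y=2) = 1.3531
H(X|Y) = 0.226·0.9126 + 0.239·1.5127 + 0.535·1.3531 = 1.2917 bits

I(X;Y) = H(X) - H(X|Y) = 1.5222 - 1.2917 = 0.2305 bits

Cross-check via I(X;Y) = H(X) + H(Y) - H(X,Y): computing H(Y) from the column sums and H(X,Y) from the 9 cells in the same way gives H(Y) = 1.4612 bits and H(X,Y) = 2.7529 bits, so
I(X;Y) = 1.5222 + 1.4612 - 2.7529 = 0.2305 bits ✓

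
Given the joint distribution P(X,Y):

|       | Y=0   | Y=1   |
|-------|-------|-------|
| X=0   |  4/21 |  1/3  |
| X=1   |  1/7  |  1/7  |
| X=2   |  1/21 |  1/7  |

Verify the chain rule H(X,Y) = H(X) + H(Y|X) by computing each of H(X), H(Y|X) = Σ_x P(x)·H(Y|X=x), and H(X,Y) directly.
H(X) = 1.4607 bits, H(Y|X) = 0.9356 bits, H(X,Y) = 2.3963 bits

Marginal of X (row sums):
  P(X=0) = 4/21 + 1/3 = 11/21
  P(X=1) = 1/7 + 1/7 = 2/7
  P(X=2) = 1/21 + 1/7 = 4/21
H(X) = -[(11/21)·log₂(11/21) + (2/7)·log₂(2/7) + (4/21)·log₂(4/21)]
  = 0.48865 + 0.51639 + 0.45568 = 1.4607 bits

H(Y|X) = Σ_x P(x)·H(Y|X=x):
  X=0: P(X=0) = 11/21, P(Y|X=0) = (4/11, 7/11) → H(Y|X=0) = 0.94566
  X=1: P(X=1) = 2/7, P(Y|X=1) = (1/2, 1/2) → H(Y|X=1) = 1.00000
  X=2: P(X=2) = 4/21, P(Y|X=2) = (1/4, 3/4) → H(Y|X=2) = 0.81128
H(Y|X) = (11/21)·0.94566 + (2/7)·1.00000 + (4/21)·0.81128 = 0.9356 bits

H(X,Y) = -Σ_{x,y} P(x,y) log₂ P(x,y). Per-cell terms -P(x,y)·log₂P(x,y):
  X=0: 0.45568, 0.52832
  X=1: 0.40105, 0.40105
  X=2: 0.20916, 0.40105
Sum of the 6 terms: H(X,Y) = 2.3963 bits

Chain rule check:
  H(X) + H(Y|X) = 1.4607 + 0.9356 = 2.3963 bits
  H(X,Y) = 2.3963 bits
✓ Chain rule verified.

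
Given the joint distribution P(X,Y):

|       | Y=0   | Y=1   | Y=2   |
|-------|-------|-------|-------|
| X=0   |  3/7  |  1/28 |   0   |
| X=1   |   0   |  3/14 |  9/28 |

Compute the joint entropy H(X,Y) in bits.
1.6981 bits

H(X,Y) = -Σ_{x,y} P(x,y) log₂ P(x,y). Per-cell terms -P(x,y)·log₂P(x,y):
  X=0: 0.5239, 0.1717, 0.0000
  X=1: 0.0000, 0.4762, 0.5263
  (cells with P = 0 contribute 0)
Sum of the 6 terms: H(X,Y) = 1.6981 bits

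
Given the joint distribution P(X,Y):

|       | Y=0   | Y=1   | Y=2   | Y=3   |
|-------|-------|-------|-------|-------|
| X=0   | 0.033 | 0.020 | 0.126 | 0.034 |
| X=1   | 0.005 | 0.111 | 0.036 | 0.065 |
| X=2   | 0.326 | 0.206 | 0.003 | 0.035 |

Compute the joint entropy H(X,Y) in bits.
2.8280 bits

H(X,Y) = -Σ_{x,y} P(x,y) log₂ P(x,y). Per-cell terms -P(x,y)·log₂P(x,y):
  X=0: 0.16241, 0.11288, 0.37655, 0.16586
  X=1: 0.03822, 0.35202, 0.17265, 0.25632
  X=2: 0.52716, 0.46953, 0.02514, 0.16928
Sum of the 12 terms: H(X,Y) = 2.8280 bits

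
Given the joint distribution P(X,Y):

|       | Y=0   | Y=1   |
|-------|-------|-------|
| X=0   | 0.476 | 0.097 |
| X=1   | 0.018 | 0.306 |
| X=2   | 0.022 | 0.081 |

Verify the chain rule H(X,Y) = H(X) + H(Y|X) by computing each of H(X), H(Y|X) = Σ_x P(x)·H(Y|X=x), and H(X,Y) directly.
H(X) = 1.3249 bits, H(Y|X) = 0.5533 bits, H(X,Y) = 1.8782 bits

Marginal of X (row sums):
  P(X=0) = 0.476 + 0.097 = 0.573
  P(X=1) = 0.018 + 0.306 = 0.324
  P(X=2) = 0.022 + 0.081 = 0.103
H(X) = -[0.573·log₂(0.573) + 0.324·log₂(0.324) + 0.103·log₂(0.103)]
  = 0.4603 + 0.5268 + 0.3378 = 1.3249 bits

H(Y|X) = Σ_x P(x)·H(Y|X=x):
  X=0: P(X=0) = 0.573, P(Y|X=0) = (476/573, 97/573) → H(Y|X=0) = 0.6561
  X=1: P(X=1) = 0.324, P(Y|X=1) = (1/18, 17/18) → H(Y|X=1) = 0.3095
  X=2: P(X=2) = 0.103, P(Y|X=2) = (22/103, 81/103) → H(Y|X=2) = 0.7483
H(Y|X) = 0.573·0.6561 + 0.324·0.3095 + 0.103·0.7483 = 0.5533 bits

H(X,Y) = -Σ_{x,y} P(x,y) log₂ P(x,y). Per-cell terms -P(x,y)·log₂P(x,y):
  X=0: 0.5098, 0.3265
  X=1: 0.1043, 0.5228
  X=2: 0.1211, 0.2937
Sum of the 6 terms: H(X,Y) = 1.8782 bits

Chain rule check:
  H(X) + H(Y|X) = 1.3249 + 0.5533 = 1.8782 bits
  H(X,Y) = 1.8782 bits
✓ Chain rule verified.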